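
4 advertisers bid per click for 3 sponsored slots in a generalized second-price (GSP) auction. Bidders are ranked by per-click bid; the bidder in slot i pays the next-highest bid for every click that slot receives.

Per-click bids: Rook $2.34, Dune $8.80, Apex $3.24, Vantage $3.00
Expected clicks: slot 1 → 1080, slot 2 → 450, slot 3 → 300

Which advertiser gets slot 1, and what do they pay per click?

Ranked by bid: $8.80 (Dune) > $3.24 (Apex) > $3.00 (Vantage) > $2.34 (Rook)
Slot 1 goes to the first-ranked bidder, Dune, who pays the next bid down: $3.24/click.

Dune; $3.24 per click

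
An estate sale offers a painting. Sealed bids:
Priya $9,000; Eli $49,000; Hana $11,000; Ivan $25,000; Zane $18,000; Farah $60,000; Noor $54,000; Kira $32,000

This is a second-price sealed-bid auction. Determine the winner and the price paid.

Second-price sealed-bid auction: the highest bidder wins and pays the second-highest bid.
Bids in order: 60,000 (Farah) > 54,000 (Noor) > 49,000 (Eli) > 32,000 (Kira) > 25,000 (Ivan) > 18,000 (Zane) > …
Farah is highest; pays the second-highest bid, $54,000.

Farah pays $54,000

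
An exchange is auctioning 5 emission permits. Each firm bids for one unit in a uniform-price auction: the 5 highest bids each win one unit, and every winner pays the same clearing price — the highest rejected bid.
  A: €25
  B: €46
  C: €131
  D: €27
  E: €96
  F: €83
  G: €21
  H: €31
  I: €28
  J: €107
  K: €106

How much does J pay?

J pays €46

Ordering the bids: 131 (C), 107 (J), 106 (K), 96 (E), 83 (F), 46 (B), 31 (H), …
Top 5: C, J, K, E, F.
First losing bid is B's €46, which sets the uniform price.
J wins → pays €46.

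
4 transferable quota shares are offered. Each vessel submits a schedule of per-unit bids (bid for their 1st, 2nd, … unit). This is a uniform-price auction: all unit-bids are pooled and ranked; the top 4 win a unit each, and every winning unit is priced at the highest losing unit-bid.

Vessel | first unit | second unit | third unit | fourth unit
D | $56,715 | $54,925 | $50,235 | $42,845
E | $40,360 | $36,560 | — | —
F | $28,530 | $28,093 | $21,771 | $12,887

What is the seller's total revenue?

Merging the schedules and taking the best 4: 56,715 (D-1), 54,925 (D-2), 50,235 (D-3), 42,845 (D-4)
The (k+1)-th unit-bid is $40,360.
Allocation: D 4. Every unit priced at $40,360.
Revenue = 4 × 40,360 = $161,440.

Total revenue: $161,440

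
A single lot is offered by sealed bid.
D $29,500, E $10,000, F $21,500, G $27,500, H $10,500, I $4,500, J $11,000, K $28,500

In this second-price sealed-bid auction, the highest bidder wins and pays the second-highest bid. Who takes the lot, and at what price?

D pays $28,500

Rule: the highest bidder wins and pays the second-highest bid.
Bids ranked: 29,500 (D) > 28,500 (K) > 27,500 (G) > 21,500 (F) > 11,000 (J) > 10,500 (H) > …
Second-price: D pays K's bid of $28,500.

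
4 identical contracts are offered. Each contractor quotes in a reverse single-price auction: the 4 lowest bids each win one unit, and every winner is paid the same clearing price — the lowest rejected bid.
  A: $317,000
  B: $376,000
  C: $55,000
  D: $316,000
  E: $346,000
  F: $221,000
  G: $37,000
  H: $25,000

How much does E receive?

E is paid $0

Ordering the bids: 25,000 (H), 37,000 (G), 55,000 (C), 221,000 (F), 316,000 (D), 317,000 (A), …
Winners (4 units): H, G, C, F.
First losing bid is D's $316,000, which sets the uniform price.
E does not win → is paid $0.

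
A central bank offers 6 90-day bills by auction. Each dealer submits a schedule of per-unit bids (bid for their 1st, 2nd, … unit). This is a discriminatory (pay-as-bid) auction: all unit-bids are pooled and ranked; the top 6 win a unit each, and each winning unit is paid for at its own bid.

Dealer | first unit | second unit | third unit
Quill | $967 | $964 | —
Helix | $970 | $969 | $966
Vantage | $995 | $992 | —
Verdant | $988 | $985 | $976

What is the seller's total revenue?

All unit-bids, highest first — top 6: 995 (Vantage-1), 992 (Vantage-2), 988 (Verdant-1), 985 (Verdant-2), 976 (Verdant-3), 970 (Helix-1)
Next rejected bid: $969 (not a price — pay-as-bid).
Each winning unit pays its own bid.
Revenue = 995 + 992 + 988 + 985 + 976 + 970 = $5,906.

Total revenue: $5,906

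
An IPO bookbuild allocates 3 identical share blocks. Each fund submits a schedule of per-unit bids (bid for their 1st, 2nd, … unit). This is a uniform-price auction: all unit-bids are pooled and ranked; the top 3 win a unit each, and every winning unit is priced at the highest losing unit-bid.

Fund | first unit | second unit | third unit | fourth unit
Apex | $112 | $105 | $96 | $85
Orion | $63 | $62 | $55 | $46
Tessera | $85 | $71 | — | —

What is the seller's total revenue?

Total revenue: $255

Merging the schedules and taking the best 3: 112 (Apex-1), 105 (Apex-2), 96 (Apex-3)
Highest rejected unit-bid = $85.
Allocation: Apex 3. Every unit priced at $85.
Revenue = 3 × 85 = $255.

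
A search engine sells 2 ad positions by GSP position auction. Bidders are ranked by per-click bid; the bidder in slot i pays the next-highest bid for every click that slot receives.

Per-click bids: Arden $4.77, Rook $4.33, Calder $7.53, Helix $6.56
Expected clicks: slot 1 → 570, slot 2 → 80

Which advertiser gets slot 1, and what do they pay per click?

Calder; $6.56 per click

Per-click bids in order: $7.53 (Calder) > $6.56 (Helix) > $4.77 (Arden) > …
Slot 1 goes to the first-ranked bidder, Calder, who pays the next bid down: $6.56/click.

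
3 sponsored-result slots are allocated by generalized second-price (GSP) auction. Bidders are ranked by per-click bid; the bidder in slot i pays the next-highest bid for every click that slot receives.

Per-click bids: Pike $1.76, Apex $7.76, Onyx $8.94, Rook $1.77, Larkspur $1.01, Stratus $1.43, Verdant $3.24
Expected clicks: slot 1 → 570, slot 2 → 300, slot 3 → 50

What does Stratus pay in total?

Per-click bids in order: $8.94 (Onyx) > $7.76 (Apex) > $3.24 (Verdant) > $1.77 (Rook) > …
Stratus ranks below slot 3 → no slot, pays nothing.

Stratus pays $0.00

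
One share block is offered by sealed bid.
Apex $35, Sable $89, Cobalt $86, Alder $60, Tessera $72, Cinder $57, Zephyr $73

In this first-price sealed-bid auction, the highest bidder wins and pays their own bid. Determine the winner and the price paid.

Sable pays $89

Bids ranked: 89 (Sable) > 86 (Cobalt) > 73 (Zephyr) > 72 (Tessera) > 60 (Alder) > 57 (Cinder) > …
Sable has the highest bid and pays exactly that: $89.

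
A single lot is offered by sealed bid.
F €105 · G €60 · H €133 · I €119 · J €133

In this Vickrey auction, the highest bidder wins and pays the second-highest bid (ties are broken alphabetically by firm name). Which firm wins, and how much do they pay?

Bids ranked: 133 (H) > 133 (J) > 119 (I) > 105 (F) > 60 (G)
Tie at €133 → H wins by tie-break.
H wins with the highest bid; price is set by the runner-up at €133.

H pays €133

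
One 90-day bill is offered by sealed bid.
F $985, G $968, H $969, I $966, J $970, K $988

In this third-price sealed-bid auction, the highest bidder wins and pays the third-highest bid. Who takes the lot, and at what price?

Third-price sealed-bid auction: the highest bidder wins and pays the third-highest bid.
Bids ranked: 988 (K) > 985 (F) > 970 (J) > 969 (H) > 968 (G) > 966 (I)
K wins; payment is bid #3 in the ranking = $970.

K pays $970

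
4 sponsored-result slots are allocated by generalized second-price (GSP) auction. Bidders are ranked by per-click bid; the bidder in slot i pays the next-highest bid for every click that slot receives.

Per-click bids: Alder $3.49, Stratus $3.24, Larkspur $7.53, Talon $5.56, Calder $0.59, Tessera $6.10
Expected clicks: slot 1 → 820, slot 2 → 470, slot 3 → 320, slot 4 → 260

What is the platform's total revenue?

Total revenue: $9574.40

Ranked by bid: $7.53 (Larkspur) > $6.10 (Tessera) > $5.56 (Talon) > $3.49 (Alder) > $3.24 (Stratus) > …
Slot 1: Larkspur pays $6.10 × 820 = $5002.00
Slot 2: Tessera pays $5.56 × 470 = $2613.20
Slot 3: Talon pays $3.49 × 320 = $1116.80
Slot 4: Alder pays $3.24 × 260 = $842.40
Total = $9574.40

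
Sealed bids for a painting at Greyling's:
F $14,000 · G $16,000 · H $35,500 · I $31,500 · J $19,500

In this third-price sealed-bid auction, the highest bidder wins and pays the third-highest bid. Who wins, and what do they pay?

H pays $19,500

Third-price sealed-bid auction: the highest bidder wins and pays the third-highest bid.
Sorting bids: 35,500 (H) > 31,500 (I) > 19,500 (J) > 16,000 (G) > 14,000 (F)
H wins; payment is bid #3 in the ranking = $19,500.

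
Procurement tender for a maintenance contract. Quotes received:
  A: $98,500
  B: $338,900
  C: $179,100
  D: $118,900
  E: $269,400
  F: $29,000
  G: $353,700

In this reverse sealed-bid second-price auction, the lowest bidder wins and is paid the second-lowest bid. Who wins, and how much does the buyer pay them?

Reverse sealed-bid second-price auction: the lowest bidder wins and is paid the second-lowest bid.
Bids ranked: 29,000 (F) < 98,500 (A) < 118,900 (D) < 179,100 (C) < 269,400 (E) < 338,900 (B) < …
Second-price: F is paid A's bid of $98,500.

F is paid $98,500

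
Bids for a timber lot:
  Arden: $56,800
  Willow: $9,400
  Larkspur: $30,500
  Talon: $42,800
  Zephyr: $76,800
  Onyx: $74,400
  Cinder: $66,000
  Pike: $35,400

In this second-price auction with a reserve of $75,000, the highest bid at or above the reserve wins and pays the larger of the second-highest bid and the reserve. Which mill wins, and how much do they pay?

Second-price auction with a reserve of $75,000: the highest bid at or above the reserve wins and pays the larger of the second-highest bid and the reserve.
Sorting bids: 76,800 (Zephyr) > 74,400 (Onyx) > 66,000 (Cinder) > 56,800 (Arden) > 42,800 (Talon) > 35,400 (Pike) > …
Highest eligible bid: Zephyr at $76,800.
Second-highest bid $74,400 is below the reserve $75,000, so the reserve binds → payment $75,000.

Zephyr pays $75,000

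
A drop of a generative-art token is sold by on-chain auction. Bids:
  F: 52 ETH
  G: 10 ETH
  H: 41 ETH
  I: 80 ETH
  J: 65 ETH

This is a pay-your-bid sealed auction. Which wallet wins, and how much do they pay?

Rule: the highest bidder wins and pays their own bid.
Sorting bids: 80 (I) > 65 (J) > 52 (F) > 41 (H) > 10 (G)
I has the highest bid and pays exactly that: 80 ETH.

I pays 80 ETH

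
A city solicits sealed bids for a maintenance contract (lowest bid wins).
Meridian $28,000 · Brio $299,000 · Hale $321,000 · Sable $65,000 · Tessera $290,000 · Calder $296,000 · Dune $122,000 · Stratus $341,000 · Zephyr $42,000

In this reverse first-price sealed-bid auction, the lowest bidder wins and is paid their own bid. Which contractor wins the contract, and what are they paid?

Meridian is paid $28,000

Bids in order: 28,000 (Meridian) < 42,000 (Zephyr) < 65,000 (Sable) < 122,000 (Dune) < 290,000 (Tessera) < 296,000 (Calder) < …
Meridian is lowest → is paid own bid, $28,000.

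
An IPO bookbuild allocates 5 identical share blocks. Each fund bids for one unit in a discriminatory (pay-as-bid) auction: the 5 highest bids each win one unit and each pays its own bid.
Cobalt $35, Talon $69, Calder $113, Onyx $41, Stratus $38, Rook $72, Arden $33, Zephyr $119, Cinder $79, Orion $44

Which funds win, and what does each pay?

Sorting: 119 (Zephyr), 113 (Calder), 79 (Cinder), 72 (Rook), 69 (Talon), 44 (Orion), 41 (Onyx), …
The 5 highest are Zephyr, Calder, Cinder, Rook, Talon.
Each winner pays its own bid: Zephyr $119, Calder $113, Cinder $79, Rook $72, Talon $69.

Zephyr $119, Calder $113, Cinder $79, Rook $72, Talon $69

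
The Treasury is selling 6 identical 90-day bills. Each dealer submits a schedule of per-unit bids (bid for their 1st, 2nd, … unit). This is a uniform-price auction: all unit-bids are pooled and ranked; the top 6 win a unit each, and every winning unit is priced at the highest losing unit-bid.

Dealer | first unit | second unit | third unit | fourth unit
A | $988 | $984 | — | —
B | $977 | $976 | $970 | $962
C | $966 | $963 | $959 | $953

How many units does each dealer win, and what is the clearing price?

A 2, B 3, C 1; clearing price $963

Pooled unit-bids ranked (top 6): 988 (A-1), 984 (A-2), 977 (B-1), 976 (B-2), 970 (B-3), 966 (C-1)
First bid not allocated: $963.
Allocation: A 2, B 3, C 1.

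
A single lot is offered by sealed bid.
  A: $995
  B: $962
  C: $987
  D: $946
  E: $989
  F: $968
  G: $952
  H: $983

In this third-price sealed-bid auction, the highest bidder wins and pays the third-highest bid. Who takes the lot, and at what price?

A pays $987

Rule: the highest bidder wins and pays the third-highest bid.
Sorting bids: 995 (A) > 989 (E) > 987 (C) > 983 (H) > 968 (F) > 962 (B) > …
A is highest; pays the third-highest bid, $987.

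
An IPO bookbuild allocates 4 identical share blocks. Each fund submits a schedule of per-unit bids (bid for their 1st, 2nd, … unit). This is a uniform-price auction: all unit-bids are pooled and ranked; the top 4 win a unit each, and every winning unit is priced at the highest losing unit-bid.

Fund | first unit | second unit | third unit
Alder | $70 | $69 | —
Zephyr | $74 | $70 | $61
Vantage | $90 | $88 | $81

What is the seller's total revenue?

All unit-bids, highest first — top 4: 90 (Vantage-1), 88 (Vantage-2), 81 (Vantage-3), 74 (Zephyr-1)
First bid not allocated: $70.
Allocation: Vantage 3, Zephyr 1. Every unit priced at $70.
Revenue = 4 × 70 = $280.

Total revenue: $280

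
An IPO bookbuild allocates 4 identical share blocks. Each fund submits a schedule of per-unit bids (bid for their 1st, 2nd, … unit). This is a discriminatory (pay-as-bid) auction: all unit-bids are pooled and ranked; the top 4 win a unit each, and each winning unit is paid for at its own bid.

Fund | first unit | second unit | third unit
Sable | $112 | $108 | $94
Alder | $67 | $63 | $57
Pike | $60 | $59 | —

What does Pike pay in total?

Pike pays $0

All unit-bids, highest first — top 4: 112 (Sable-1), 108 (Sable-2), 94 (Sable-3), 67 (Alder-1)
Next rejected bid: $63 (not a price — pay-as-bid).
Pike wins no units.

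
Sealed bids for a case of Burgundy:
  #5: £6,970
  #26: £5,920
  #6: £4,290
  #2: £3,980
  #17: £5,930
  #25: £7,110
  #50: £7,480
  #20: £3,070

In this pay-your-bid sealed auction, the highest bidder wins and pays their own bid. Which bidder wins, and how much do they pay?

Bids ranked: 7,480 (#50) > 7,110 (#25) > 6,970 (#5) > 5,930 (#17) > 5,920 (#26) > 4,290 (#6) > …
#50 is highest → pays own bid, £7,480.

#50 pays £7,480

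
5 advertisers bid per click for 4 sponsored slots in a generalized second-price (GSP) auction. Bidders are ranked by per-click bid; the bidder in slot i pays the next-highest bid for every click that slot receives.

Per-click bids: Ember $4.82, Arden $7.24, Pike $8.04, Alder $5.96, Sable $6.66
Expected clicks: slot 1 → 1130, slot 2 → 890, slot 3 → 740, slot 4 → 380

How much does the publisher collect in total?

Sorting advertisers: $8.04 (Pike) > $7.24 (Arden) > $6.66 (Sable) > $5.96 (Alder) > $4.82 (Ember)
Slot 1: Pike pays $7.24 × 1130 = $8181.20
Slot 2: Arden pays $6.66 × 890 = $5927.40
Slot 3: Sable pays $5.96 × 740 = $4410.40
Slot 4: Alder pays $4.82 × 380 = $1831.60
Total = $20350.60

Total revenue: $20350.60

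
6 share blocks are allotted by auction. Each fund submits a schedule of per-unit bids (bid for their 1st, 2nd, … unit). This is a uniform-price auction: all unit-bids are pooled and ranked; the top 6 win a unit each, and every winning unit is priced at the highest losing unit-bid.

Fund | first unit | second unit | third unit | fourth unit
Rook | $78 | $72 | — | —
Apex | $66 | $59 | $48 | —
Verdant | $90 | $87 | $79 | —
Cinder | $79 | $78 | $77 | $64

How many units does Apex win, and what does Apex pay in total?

Pooled unit-bids ranked (top 6): 90 (Verdant-1), 87 (Verdant-2), 79 (Verdant-3), 79 (Cinder-1), 78 (Rook-1), 78 (Cinder-2)
First bid not allocated: $77.
Apex wins 0 unit(s) at $77 each.

Apex: 0 units, pays $0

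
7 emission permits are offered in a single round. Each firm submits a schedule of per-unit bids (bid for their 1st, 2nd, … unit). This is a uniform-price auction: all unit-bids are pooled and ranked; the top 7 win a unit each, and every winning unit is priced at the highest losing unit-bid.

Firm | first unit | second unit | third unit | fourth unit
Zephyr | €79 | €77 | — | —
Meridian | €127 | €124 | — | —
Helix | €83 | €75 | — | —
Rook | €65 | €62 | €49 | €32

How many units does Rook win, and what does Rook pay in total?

Rook: 1 unit, pays €62

All unit-bids, highest first — top 7: 127 (Meridian-1), 124 (Meridian-2), 83 (Helix-1), 79 (Zephyr-1), 77 (Zephyr-2), 75 (Helix-2), 65 (Rook-1)
First bid not allocated: €62.
Rook wins 1 unit(s) at €62 each.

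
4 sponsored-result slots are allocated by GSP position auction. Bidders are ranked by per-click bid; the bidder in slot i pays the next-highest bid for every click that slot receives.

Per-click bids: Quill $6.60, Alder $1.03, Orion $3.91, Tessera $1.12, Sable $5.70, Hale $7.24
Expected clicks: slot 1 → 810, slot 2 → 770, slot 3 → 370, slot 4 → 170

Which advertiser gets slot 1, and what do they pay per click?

Sorting advertisers: $7.24 (Hale) > $6.60 (Quill) > $5.70 (Sable) > $3.91 (Orion) > $1.12 (Tessera) > …
Slot 1 goes to the first-ranked bidder, Hale, who pays the next bid down: $6.60/click.

Hale; $6.60 per click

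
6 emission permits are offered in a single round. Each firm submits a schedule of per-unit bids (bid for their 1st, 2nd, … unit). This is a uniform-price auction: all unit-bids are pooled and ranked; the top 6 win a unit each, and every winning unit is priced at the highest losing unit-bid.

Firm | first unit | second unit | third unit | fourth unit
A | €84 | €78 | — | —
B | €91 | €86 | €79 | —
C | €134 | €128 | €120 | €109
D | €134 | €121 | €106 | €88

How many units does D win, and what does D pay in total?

Merging the schedules and taking the best 6: 134 (C-1), 134 (D-1), 128 (C-2), 121 (D-2), 120 (C-3), 109 (C-4)
First bid not allocated: €106.
D wins 2 unit(s) at €106 each.

D: 2 units, pays €212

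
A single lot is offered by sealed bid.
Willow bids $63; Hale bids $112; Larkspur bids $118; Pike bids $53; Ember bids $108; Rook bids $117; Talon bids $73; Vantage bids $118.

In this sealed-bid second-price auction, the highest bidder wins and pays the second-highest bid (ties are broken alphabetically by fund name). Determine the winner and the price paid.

Larkspur pays $118

Rule: the highest bidder wins and pays the second-highest bid.
Bids in order: 118 (Larkspur) > 118 (Vantage) > 117 (Rook) > 112 (Hale) > 108 (Ember) > 73 (Talon) > …
Larkspur and Vantage tie at $118; tie-break gives it to Larkspur.
Larkspur is highest; pays the second-highest bid, $118.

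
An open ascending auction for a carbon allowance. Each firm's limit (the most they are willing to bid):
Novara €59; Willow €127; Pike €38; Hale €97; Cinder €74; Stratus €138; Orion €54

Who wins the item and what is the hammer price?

Rule: the price rises until one bidder remains; the winner pays the price at which the last rival dropped out.
Limits in order: 138 (Stratus) > 127 (Willow) > 97 (Hale) > 74 (Cinder) > 59 (Novara) > 54 (Orion) > …
Once the price passes €127, only Stratus is left; the hammer falls at Willow's limit of €127.

Stratus wins at €127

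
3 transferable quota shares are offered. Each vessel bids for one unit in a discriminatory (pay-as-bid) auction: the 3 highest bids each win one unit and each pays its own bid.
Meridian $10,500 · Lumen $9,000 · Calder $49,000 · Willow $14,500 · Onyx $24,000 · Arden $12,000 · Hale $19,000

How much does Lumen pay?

Sorting: 49,000 (Calder), 24,000 (Onyx), 19,000 (Hale), 14,500 (Willow), 12,000 (Arden), …
The 3 highest are Calder, Onyx, Hale.
Lumen does not win → $0.

Lumen pays $0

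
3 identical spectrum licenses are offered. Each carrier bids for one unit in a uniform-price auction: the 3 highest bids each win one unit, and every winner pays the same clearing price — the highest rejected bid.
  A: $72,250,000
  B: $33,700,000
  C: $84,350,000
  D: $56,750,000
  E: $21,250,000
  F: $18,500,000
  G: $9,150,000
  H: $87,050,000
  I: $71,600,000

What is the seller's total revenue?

Total revenue: $214,800,000

Bids ranked high→low: 87,050,000 (H), 84,350,000 (C), 72,250,000 (A), 71,600,000 (I), 56,750,000 (D), …
The 3 highest are H, C, A.
First losing bid is I's $71,600,000, which sets the uniform price.
Total revenue = 3 × $71,600,000 = $214,800,000.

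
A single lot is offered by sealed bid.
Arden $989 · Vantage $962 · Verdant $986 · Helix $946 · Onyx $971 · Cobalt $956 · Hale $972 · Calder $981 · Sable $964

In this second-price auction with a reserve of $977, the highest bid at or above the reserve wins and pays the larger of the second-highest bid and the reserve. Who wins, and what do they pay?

Arden pays $986

Rule: the highest bid at or above the reserve wins and pays the larger of the second-highest bid and the reserve.
Bids ranked: 989 (Arden) > 986 (Verdant) > 981 (Calder) > 972 (Hale) > 971 (Onyx) > 964 (Sable) > …
Highest eligible bid: Arden at $989.
max(second-highest $986, reserve $977) = $986; the reserve does not bind.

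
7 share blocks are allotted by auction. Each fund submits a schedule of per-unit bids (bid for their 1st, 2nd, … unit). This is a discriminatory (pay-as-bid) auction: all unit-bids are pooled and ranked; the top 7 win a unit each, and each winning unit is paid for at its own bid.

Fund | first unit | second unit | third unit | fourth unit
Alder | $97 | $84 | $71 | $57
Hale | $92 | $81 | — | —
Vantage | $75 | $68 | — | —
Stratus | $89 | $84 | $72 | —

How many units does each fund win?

Alder 2, Hale 2, Stratus 2, Vantage 1

Pooled unit-bids ranked (top 7): 97 (Alder-1), 92 (Hale-1), 89 (Stratus-1), 84 (Alder-2), 84 (Stratus-2), 81 (Hale-2), 75 (Vantage-1)
Next rejected bid: $72 (not a price — pay-as-bid).
Allocation: Alder 2, Hale 2, Stratus 2, Vantage 1.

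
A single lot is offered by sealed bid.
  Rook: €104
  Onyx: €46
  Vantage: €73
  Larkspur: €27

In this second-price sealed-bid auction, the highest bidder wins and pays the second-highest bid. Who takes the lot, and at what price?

Rook pays €73

Sorting bids: 104 (Rook) > 73 (Vantage) > 46 (Onyx) > 27 (Larkspur)
Second-price: Rook pays Vantage's bid of €73.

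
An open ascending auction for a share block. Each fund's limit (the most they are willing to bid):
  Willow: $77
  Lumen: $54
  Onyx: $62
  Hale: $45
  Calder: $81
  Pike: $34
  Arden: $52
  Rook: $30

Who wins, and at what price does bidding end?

Calder wins at $77

Limits ranked: 81 (Calder) > 77 (Willow) > 62 (Onyx) > 54 (Lumen) > 52 (Arden) > 45 (Hale) > …
Bidding ends when Willow exits at $77; Calder takes it.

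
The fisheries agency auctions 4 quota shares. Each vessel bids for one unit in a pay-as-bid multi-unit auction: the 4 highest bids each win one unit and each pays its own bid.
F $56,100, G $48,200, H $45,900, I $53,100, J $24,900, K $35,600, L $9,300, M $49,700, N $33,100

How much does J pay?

J pays $0

Sorting: 56,100 (F), 53,100 (I), 49,700 (M), 48,200 (G), 45,900 (H), 35,600 (K), …
Winners (4 units): F, I, M, G.
J does not win → $0.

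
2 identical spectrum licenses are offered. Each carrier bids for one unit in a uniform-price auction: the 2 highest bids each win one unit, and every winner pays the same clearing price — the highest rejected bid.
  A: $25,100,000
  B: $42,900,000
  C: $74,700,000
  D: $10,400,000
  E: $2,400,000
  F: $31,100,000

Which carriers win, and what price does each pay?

C, B; each pays $31,100,000

Ordering the bids: 74,700,000 (C), 42,900,000 (B), 31,100,000 (F), 25,100,000 (A), …
The 2 highest are C, B.
Highest unsuccessful bid: $31,100,000 → clearing price.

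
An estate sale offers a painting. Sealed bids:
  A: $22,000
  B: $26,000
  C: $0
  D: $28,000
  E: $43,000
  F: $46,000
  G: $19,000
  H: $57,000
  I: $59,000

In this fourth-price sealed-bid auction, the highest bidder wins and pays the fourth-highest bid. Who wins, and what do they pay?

Fourth-price sealed-bid auction: the highest bidder wins and pays the fourth-highest bid.
Sorting bids: 59,000 (I) > 57,000 (H) > 46,000 (F) > 43,000 (E) > 28,000 (D) > 26,000 (B) > …
I is highest; pays the fourth-highest bid, $43,000.

I pays $43,000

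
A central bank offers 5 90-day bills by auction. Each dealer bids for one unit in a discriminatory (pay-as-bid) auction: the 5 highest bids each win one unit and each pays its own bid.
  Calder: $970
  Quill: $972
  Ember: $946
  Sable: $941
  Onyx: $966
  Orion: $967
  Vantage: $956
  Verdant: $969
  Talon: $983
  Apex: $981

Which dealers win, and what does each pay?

Talon $983, Apex $981, Quill $972, Calder $970, Verdant $969

Ordering the bids: 983 (Talon), 981 (Apex), 972 (Quill), 970 (Calder), 969 (Verdant), 967 (Orion), 966 (Onyx), …
The 5 highest are Talon, Apex, Quill, Calder, Verdant.
Each winner pays its own bid: Talon $983, Apex $981, Quill $972, Calder $970, Verdant $969.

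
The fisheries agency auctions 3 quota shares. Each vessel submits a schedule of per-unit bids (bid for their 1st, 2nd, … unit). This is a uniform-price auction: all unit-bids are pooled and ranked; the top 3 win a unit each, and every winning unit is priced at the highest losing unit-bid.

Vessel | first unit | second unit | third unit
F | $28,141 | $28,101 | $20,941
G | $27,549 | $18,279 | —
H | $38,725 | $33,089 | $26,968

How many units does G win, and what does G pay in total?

G: 0 units, pays $0

Pooled unit-bids ranked (top 3): 38,725 (H-1), 33,089 (H-2), 28,141 (F-1)
Highest rejected unit-bid = $28,101.
G wins 0 unit(s) at $28,101 each.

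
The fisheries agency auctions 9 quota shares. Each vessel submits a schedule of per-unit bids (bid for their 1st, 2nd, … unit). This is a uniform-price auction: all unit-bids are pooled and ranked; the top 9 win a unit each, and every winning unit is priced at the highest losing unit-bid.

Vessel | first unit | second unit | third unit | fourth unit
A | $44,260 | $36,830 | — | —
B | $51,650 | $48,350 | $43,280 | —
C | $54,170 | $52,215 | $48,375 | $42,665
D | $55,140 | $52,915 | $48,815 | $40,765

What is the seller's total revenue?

Total revenue: $389,520

Merging the schedules and taking the best 9: 55,140 (D-1), 54,170 (C-1), 52,915 (D-2), 52,215 (C-2), 51,650 (B-1), 48,815 (D-3), 48,375 (C-3), 48,350 (B-2), 44,260 (A-1)
The (k+1)-th unit-bid is $43,280.
Allocation: A 1, B 2, C 3, D 3. Every unit priced at $43,280.
Revenue = 9 × 43,280 = $389,520.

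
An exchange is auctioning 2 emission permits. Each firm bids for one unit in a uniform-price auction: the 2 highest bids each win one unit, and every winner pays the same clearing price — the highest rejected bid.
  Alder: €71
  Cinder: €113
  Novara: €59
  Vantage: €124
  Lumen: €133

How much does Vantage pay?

Sorting: 133 (Lumen), 124 (Vantage), 113 (Cinder), 71 (Alder), …
The 2 highest are Lumen, Vantage.
Highest unsuccessful bid: €113 → clearing price.
Vantage wins → pays €113.

Vantage pays €113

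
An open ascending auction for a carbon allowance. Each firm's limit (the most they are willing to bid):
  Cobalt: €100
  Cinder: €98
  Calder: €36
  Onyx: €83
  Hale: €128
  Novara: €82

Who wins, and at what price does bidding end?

Ascending (English) auction: the price rises until one bidder remains; the winner pays the price at which the last rival dropped out.
Limits ranked: 128 (Hale) > 100 (Cobalt) > 98 (Cinder) > 83 (Onyx) > 82 (Novara) > 36 (Calder)
Once the price passes €100, only Hale is left; the hammer falls at Cobalt's limit of €100.

Hale wins at €100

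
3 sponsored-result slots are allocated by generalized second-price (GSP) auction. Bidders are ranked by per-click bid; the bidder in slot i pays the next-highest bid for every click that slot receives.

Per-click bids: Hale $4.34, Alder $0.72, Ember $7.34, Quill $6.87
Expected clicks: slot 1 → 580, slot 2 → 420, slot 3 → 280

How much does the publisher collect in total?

Per-click bids in order: $7.34 (Ember) > $6.87 (Quill) > $4.34 (Hale) > $0.72 (Alder)
Slot 1: Ember pays $6.87 × 580 = $3984.60
Slot 2: Quill pays $4.34 × 420 = $1822.80
Slot 3: Hale pays $0.72 × 280 = $201.60
Total = $6009.00

Total revenue: $6009.00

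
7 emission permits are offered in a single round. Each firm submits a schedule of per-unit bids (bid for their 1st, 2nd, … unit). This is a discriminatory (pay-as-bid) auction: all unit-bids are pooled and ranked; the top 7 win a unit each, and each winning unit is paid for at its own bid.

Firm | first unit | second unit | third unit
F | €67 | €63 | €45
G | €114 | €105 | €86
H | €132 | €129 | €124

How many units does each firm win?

F 1, G 3, H 3

Merging the schedules and taking the best 7: 132 (H-1), 129 (H-2), 124 (H-3), 114 (G-1), 105 (G-2), 86 (G-3), 67 (F-1)
Next rejected bid: €63 (not a price — pay-as-bid).
Allocation: F 1, G 3, H 3.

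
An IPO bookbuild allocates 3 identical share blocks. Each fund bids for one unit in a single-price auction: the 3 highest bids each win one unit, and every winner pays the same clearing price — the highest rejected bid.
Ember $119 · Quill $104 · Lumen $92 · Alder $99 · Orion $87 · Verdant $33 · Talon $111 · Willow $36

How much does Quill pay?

Quill pays $99

Ordering the bids: 119 (Ember), 111 (Talon), 104 (Quill), 99 (Alder), 92 (Lumen), …
Winners (3 units): Ember, Talon, Quill.
First losing bid is Alder's $99, which sets the uniform price.
Quill wins → pays $99.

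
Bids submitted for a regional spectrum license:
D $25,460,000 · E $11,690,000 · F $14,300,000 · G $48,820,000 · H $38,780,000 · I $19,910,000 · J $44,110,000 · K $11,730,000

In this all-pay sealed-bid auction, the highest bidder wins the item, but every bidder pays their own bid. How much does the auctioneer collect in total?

Bids ranked: 48,820,000 (G) > 44,110,000 (J) > 38,780,000 (H) > 25,460,000 (D) > 19,910,000 (I) > 14,300,000 (F) > …
G wins with the top bid; all bids are sunk regardless.
Every bidder forfeits their bid regardless of winning.
Revenue = 25,460,000 + 11,690,000 + 14,300,000 + 48,820,000 + 38,780,000 + 19,910,000 + 44,110,000 + 11,730,000 = $214,800,000.

Total revenue: $214,800,000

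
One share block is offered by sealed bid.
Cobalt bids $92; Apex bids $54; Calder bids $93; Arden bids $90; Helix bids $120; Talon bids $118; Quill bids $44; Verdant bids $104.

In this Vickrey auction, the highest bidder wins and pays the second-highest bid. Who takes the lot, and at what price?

Helix pays $118

Sorting bids: 120 (Helix) > 118 (Talon) > 104 (Verdant) > 93 (Calder) > 92 (Cobalt) > 90 (Arden) > …
Helix is highest; pays the second-highest bid, $118.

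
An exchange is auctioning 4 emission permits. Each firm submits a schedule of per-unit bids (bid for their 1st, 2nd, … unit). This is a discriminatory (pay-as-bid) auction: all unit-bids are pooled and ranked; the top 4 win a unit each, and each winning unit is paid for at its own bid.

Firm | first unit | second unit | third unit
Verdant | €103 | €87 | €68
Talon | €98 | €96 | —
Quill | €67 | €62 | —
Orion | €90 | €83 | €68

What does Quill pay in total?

All unit-bids, highest first — top 4: 103 (Verdant-1), 98 (Talon-1), 96 (Talon-2), 90 (Orion-1)
Next rejected bid: €87 (not a price — pay-as-bid).
Quill wins no units.

Quill pays €0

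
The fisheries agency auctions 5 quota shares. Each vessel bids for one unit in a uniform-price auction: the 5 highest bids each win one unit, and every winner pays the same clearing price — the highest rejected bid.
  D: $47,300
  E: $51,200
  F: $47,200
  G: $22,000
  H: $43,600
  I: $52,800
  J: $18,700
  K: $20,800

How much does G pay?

G pays $0

Ordering the bids: 52,800 (I), 51,200 (E), 47,300 (D), 47,200 (F), 43,600 (H), 22,000 (G), 20,800 (K), …
Top 5: I, E, D, F, H.
Highest unsuccessful bid: $22,000 → clearing price.
G does not win → pays $0.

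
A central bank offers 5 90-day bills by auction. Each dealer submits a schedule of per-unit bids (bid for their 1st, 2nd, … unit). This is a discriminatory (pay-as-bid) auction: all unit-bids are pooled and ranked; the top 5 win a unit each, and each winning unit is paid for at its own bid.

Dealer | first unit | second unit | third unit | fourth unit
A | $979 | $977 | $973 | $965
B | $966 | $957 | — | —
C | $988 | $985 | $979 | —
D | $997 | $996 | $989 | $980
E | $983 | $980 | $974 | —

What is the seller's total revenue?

Total revenue: $4,955

All unit-bids, highest first — top 5: 997 (D-1), 996 (D-2), 989 (D-3), 988 (C-1), 985 (C-2)
Next rejected bid: $983 (not a price — pay-as-bid).
Each winning unit pays its own bid.
Revenue = 997 + 996 + 989 + 988 + 985 = $4,955.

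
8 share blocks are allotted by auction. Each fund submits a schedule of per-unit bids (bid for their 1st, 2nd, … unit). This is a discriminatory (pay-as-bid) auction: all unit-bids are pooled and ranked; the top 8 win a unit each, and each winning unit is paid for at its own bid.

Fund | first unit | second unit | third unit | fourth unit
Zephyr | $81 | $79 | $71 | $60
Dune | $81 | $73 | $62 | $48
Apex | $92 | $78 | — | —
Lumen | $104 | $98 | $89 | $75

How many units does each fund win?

Pooled unit-bids ranked (top 8): 104 (Lumen-1), 98 (Lumen-2), 92 (Apex-1), 89 (Lumen-3), 81 (Zephyr-1), 81 (Dune-1), 79 (Zephyr-2), 78 (Apex-2)
Next rejected bid: $75 (not a price — pay-as-bid).
Allocation: Apex 2, Dune 1, Lumen 3, Zephyr 2.

Apex 2, Dune 1, Lumen 3, Zephyr 2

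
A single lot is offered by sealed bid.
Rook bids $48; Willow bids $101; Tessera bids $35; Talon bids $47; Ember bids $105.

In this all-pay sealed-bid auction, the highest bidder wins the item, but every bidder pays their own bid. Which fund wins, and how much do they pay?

Ember pays $105

Bids ranked: 105 (Ember) > 101 (Willow) > 48 (Rook) > 47 (Talon) > 35 (Tessera)
Ember is highest and takes the item; every bidder forfeits their bid.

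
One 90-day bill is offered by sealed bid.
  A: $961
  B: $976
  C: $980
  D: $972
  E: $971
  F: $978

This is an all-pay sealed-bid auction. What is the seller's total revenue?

Total revenue: $5,838

Bids ranked: 980 (C) > 978 (F) > 976 (B) > 972 (D) > 971 (E) > 961 (A)
C wins with the top bid; all bids are sunk regardless.
Every bidder forfeits their bid regardless of winning.
Revenue = 961 + 976 + 980 + 972 + 971 + 978 = $5,838.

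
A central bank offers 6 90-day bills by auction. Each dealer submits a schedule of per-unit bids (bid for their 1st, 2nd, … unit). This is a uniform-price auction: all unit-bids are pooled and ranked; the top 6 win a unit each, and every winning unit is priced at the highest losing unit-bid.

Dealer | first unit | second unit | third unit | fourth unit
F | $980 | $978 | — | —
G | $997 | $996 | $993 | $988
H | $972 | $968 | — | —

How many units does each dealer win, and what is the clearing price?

F 2, G 4; clearing price $972

Merging the schedules and taking the best 6: 997 (G-1), 996 (G-2), 993 (G-3), 988 (G-4), 980 (F-1), 978 (F-2)
The (k+1)-th unit-bid is $972.
Allocation: F 2, G 4.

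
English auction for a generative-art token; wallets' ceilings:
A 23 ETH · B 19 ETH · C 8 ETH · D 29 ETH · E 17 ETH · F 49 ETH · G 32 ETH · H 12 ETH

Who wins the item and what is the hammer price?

F wins at 32 ETH

Ascending (English) auction: the price rises until one bidder remains; the winner pays the price at which the last rival dropped out.
Limits in order: 49 (F) > 32 (G) > 29 (D) > 23 (A) > 19 (B) > 17 (E) > …
Once the price passes 32 ETH, only F is left; the hammer falls at G's limit of 32 ETH.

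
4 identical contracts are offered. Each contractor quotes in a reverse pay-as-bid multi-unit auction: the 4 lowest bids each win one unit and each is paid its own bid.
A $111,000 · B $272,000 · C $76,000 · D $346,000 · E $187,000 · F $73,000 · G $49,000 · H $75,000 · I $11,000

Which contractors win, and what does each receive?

I $11,000, G $49,000, F $73,000, H $75,000

Sorting: 11,000 (I), 49,000 (G), 73,000 (F), 75,000 (H), 76,000 (C), 111,000 (A), …
Lowest 4: I, G, F, H.
Each winner is paid its own bid: I $11,000, G $49,000, F $73,000, H $75,000.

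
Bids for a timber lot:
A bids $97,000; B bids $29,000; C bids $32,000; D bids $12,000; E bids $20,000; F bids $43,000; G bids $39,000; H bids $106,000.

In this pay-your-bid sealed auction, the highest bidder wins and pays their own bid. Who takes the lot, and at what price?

H pays $106,000

Rule: the highest bidder wins and pays their own bid.
Bids in order: 106,000 (H) > 97,000 (A) > 43,000 (F) > 39,000 (G) > 32,000 (C) > 29,000 (B) > …
First-price: H pays what they bid, $106,000.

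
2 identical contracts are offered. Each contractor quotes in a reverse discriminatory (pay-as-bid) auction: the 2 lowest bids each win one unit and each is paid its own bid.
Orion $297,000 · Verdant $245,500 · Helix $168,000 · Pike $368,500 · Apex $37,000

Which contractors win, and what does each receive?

Apex $37,000, Helix $168,000

Bids ranked low→high: 37,000 (Apex), 168,000 (Helix), 245,500 (Verdant), 297,000 (Orion), …
Winners (2 units): Apex, Helix.
Each winner is paid its own bid: Apex $37,000, Helix $168,000.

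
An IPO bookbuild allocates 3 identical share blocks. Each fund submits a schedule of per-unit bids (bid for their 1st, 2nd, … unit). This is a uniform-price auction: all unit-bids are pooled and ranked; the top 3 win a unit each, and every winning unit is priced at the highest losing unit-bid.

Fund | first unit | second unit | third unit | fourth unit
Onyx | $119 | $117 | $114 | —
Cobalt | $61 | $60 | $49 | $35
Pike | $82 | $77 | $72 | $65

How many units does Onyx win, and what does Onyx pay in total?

Onyx: 3 units, pays $246

All unit-bids, highest first — top 3: 119 (Onyx-1), 117 (Onyx-2), 114 (Onyx-3)
First bid not allocated: $82.
Onyx wins 3 unit(s) at $82 each.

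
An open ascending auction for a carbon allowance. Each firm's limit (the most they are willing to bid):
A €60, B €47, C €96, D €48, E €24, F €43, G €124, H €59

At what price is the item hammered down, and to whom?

G wins at €96

Rule: the price rises until one bidder remains; the winner pays the price at which the last rival dropped out.
Limits ranked: 124 (G) > 96 (C) > 60 (A) > 59 (H) > 48 (D) > 47 (B) > …
Bidding ends when C exits at €96; G takes it.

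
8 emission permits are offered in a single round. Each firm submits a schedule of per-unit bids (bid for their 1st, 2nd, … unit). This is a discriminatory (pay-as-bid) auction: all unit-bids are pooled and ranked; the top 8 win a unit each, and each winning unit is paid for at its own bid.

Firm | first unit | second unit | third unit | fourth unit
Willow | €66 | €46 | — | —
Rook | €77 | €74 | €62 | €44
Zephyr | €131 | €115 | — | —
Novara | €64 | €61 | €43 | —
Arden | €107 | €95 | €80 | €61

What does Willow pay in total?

Willow pays €66

Merging the schedules and taking the best 8: 131 (Zephyr-1), 115 (Zephyr-2), 107 (Arden-1), 95 (Arden-2), 80 (Arden-3), 77 (Rook-1), 74 (Rook-2), 66 (Willow-1)
Next rejected bid: €64 (not a price — pay-as-bid).
Willow's winning unit-bids: 66 = €66.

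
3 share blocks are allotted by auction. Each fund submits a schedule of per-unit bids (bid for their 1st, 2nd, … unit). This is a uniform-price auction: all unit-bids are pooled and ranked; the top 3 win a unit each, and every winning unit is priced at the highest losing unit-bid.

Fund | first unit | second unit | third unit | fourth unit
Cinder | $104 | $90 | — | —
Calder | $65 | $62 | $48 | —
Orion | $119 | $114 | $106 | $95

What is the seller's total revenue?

Merging the schedules and taking the best 3: 119 (Orion-1), 114 (Orion-2), 106 (Orion-3)
The (k+1)-th unit-bid is $104.
Allocation: Orion 3. Every unit priced at $104.
Revenue = 3 × 104 = $312.

Total revenue: $312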